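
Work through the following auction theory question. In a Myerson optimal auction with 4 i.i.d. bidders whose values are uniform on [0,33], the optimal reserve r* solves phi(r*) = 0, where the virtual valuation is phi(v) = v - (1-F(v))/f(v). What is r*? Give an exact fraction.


Step 1: For U[0,33], F(v) = v/33 and f(v) = 1/33
Step 2: phi(v) = v - (1 - v/33)/(1/33) = v - (33 - v) = 2v - 33
Step 3: Set phi(r*) = 0: 2r* - 33 = 0
Step 4: r* = 33/2 (the number of bidders n = 4 does not enter)

33/2


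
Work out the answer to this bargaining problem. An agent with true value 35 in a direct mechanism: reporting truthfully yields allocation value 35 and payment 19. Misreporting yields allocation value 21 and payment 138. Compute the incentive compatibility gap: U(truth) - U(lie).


Step 1: U(truth) = value - payment = 35 - 19 = 16
Step 2: U(lie) = allocation - payment = 21 - 138 = -117
Step 3: IC gap = 16 - (-117) = 133

133


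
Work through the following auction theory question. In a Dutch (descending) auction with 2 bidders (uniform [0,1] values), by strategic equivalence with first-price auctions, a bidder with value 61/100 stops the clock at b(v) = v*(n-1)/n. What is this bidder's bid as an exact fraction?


Step 1: Dutch auctions are strategically equivalent to first-price auctions
Step 2: The equilibrium bid is b(v) = v*(n-1)/n
Step 3: b = 61/100 * 1/2
Step 4: b = 61/200

61/200


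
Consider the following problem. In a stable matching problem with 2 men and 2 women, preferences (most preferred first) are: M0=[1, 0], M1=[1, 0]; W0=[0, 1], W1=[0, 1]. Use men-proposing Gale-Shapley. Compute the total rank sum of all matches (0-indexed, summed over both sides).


Step 1: Run Gale-Shapley (men propose, women hold best offer):
  M0 proposes to W1; she accepts
  M1 proposes to W1; rejected
  M1 proposes to W0; she accepts
Step 2: Final matching: W0-M1, W1-M0
Step 3: 0-indexed ranks (man's rank of his match, then woman's): 1 + 1 + 0 + 0
Step 4: Total rank sum = 2

2


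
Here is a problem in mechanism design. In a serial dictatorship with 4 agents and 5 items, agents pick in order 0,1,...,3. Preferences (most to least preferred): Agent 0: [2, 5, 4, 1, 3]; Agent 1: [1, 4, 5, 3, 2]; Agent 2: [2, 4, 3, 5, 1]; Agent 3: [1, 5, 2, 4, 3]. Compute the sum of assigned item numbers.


Step 1: Agent 0 picks item 2
Step 2: Agent 1 picks item 1
Step 3: Agent 2 picks item 4
Step 4: Agent 3 picks item 5
Step 5: Sum = 2 + 1 + 4 + 5 = 12

12


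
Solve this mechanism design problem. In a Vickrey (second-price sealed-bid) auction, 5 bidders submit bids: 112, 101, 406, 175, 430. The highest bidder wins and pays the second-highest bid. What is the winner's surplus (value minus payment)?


Step 1: Sort bids in descending order: 430, 406, 175, 112, 101
Step 2: The winning bid is the highest: 430
Step 3: The payment equals the second-highest bid: 406
Step 4: Surplus = winner's bid - payment = 430 - 406 = 24

24


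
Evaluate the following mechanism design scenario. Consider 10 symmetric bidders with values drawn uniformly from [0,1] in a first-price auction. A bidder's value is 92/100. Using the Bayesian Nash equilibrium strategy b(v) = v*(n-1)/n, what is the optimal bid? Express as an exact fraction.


Step 1: The symmetric BNE bidding function is b(v) = v * (n-1) / n
Step 2: Substitute v = 23/25 and n = 10
Step 3: b = 23/25 * 9/10
Step 4: b = 207/250

207/250


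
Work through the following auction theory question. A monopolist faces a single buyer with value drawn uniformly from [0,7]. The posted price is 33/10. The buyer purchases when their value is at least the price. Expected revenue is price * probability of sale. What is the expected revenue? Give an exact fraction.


Step 1: Posted price r = 33/10, value support [0,7]
Step 2: P(v >= r) = (7 - 33/10)/7 = 37/70
Step 3: Expected revenue = r * P(v >= r) = 33/10 * 37/70
Step 4: Revenue = 1221/700

1221/700


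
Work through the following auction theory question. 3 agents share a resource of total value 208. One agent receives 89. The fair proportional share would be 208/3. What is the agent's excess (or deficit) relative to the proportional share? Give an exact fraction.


Step 1: Proportional share = 208/3
Step 2: Agent's actual allocation = 89
Step 3: Excess = 89 - 208/3 = 59/3

59/3


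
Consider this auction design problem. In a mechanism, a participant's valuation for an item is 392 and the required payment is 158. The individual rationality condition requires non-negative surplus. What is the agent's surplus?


Step 1: Surplus = value - payment = 392 - 158 = 234
Step 2: IR is satisfied (surplus >= 0)

234


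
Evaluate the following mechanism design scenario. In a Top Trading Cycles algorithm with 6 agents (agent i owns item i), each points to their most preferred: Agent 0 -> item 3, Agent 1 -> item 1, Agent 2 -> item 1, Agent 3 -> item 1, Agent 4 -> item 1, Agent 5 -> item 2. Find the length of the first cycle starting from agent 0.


Step 1: Trace the pointer graph from agent 0: 0 -> 3 -> 1 -> 1
Step 2: A cycle is detected when we revisit agent 1
Step 3: The cycle is: 1 -> 1
Step 4: Cycle length = 1

1


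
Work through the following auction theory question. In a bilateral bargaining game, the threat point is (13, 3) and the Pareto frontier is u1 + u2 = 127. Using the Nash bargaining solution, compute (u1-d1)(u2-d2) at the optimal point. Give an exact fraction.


Step 1: The Nash solution splits surplus symmetrically above the disagreement point
Step 2: u1 = (total + d1 - d2)/2 = (127 + 13 - 3)/2 = 137/2
Step 3: u2 = (total - d1 + d2)/2 = (127 - 13 + 3)/2 = 117/2
Step 4: Nash product = (137/2 - 13) * (117/2 - 3)
Step 5: = 111/2 * 111/2 = 12321/4

12321/4


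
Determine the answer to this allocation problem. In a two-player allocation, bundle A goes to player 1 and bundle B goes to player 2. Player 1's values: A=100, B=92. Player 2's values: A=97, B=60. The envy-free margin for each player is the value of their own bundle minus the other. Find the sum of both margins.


Step 1: Player 1's margin = v1(A) - v1(B) = 100 - 92 = 8
Step 2: Player 2's margin = v2(B) - v2(A) = 60 - 97 = -37
Step 3: Total margin = 8 + -37 = -29

-29


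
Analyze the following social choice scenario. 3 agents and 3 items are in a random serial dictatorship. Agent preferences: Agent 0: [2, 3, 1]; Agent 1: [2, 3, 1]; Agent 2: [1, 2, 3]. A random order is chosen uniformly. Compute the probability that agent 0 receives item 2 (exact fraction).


Step 1: Agent 0 wants item 2
Step 2: There are 6 possible orderings of agents
Step 3: In 3 orderings, agent 0 gets item 2
Step 4: Probability = 3/6 = 1/2

1/2


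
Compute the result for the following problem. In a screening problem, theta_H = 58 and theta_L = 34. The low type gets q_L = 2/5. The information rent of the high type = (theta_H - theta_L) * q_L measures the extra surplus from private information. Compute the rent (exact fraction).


Step 1: theta_H - theta_L = 58 - 34 = 24
Step 2: Information rent = (theta_H - theta_L) * q_L
Step 3: = 24 * 2/5
Step 4: = 48/5

48/5


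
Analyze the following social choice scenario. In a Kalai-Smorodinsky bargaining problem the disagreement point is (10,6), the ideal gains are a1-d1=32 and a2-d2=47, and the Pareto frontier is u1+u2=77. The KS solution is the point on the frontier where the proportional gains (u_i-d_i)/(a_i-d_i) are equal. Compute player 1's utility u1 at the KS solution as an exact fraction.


Step 1: At the KS point, (u1-d1)/r1 = (u2-d2)/r2 = t and u1+u2 = 77
Step 2: u1 = d1 + r1*t and u2 = d2 + r2*t, so (d1 + r1*t) + (d2 + r2*t) = 77
Step 3: t = (77 - 10 - 6)/(32 + 47) = 61/79
Step 4: u1 = d1 + r1*t = 10 + 32 * 61/79 = 2742/79
Step 5: (Check: u2 = d2 + r2*t = 3341/79; u1+u2 = 2742/79 + 3341/79 = 77, on the frontier.)

2742/79


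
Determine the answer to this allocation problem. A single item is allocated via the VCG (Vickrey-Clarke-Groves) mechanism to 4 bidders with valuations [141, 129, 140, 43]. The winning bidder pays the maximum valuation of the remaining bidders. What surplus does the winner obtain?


Step 1: The winner is the agent with the highest value: agent 0 with value 141
Step 2: Values of other agents: [129, 140, 43]
Step 3: VCG payment = max of others' values = 140
Step 4: Surplus = 141 - 140 = 1

1


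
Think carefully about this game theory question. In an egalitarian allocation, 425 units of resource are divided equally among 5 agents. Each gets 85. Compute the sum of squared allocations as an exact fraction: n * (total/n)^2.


Step 1: Each agent's share = 425/5 = 85
Step 2: Square of each share = (85)^2 = 7225
Step 3: Sum of squares = 5 * 7225 = 36125

36125


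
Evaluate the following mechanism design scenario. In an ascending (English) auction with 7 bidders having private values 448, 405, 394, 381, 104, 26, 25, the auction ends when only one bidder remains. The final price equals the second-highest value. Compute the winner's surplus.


Step 1: Identify the highest value: 448
Step 2: Identify the second-highest value: 405
Step 3: The final price = second-highest value = 405
Step 4: Surplus = 448 - 405 = 43

43


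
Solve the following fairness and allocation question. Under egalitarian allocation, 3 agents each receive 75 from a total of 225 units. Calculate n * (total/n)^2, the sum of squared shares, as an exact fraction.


Step 1: Each agent's share = 225/3 = 75
Step 2: Square of each share = (75)^2 = 5625
Step 3: Sum of squares = 3 * 5625 = 16875

16875


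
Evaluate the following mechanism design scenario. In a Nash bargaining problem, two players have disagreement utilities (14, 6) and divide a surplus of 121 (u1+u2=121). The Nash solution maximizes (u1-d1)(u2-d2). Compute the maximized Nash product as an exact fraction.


Step 1: The Nash solution splits surplus symmetrically above the disagreement point
Step 2: u1 = (total + d1 - d2)/2 = (121 + 14 - 6)/2 = 129/2
Step 3: u2 = (total - d1 + d2)/2 = (121 - 14 + 6)/2 = 113/2
Step 4: Nash product = (129/2 - 14) * (113/2 - 6)
Step 5: = 101/2 * 101/2 = 10201/4

10201/4


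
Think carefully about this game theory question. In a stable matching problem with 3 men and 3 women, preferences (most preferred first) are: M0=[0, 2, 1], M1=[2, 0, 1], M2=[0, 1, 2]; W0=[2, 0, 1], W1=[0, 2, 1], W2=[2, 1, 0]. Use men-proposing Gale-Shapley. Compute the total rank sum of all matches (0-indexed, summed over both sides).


Step 1: Run Gale-Shapley (men propose, women hold best offer):
  M0 proposes to W0; she accepts
  M1 proposes to W2; she accepts
  M2 proposes to W0; she switches from M0
  M0 proposes to W2; rejected
  M0 proposes to W1; she accepts
Step 2: Final matching: W0-M2, W1-M0, W2-M1
Step 3: 0-indexed ranks (man's rank of his match, then woman's): 0 + 0 + 2 + 0 + 0 + 1
Step 4: Total rank sum = 3

3


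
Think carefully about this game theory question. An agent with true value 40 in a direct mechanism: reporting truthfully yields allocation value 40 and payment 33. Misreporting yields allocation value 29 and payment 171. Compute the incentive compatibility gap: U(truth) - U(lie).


Step 1: U(truth) = value - payment = 40 - 33 = 7
Step 2: U(lie) = allocation - payment = 29 - 171 = -142
Step 3: IC gap = 7 - (-142) = 149

149


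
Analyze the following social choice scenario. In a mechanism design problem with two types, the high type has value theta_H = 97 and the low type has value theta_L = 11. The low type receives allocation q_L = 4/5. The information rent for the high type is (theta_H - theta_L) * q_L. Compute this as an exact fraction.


Step 1: theta_H - theta_L = 97 - 11 = 86
Step 2: Information rent = (theta_H - theta_L) * q_L
Step 3: = 86 * 4/5
Step 4: = 344/5

344/5


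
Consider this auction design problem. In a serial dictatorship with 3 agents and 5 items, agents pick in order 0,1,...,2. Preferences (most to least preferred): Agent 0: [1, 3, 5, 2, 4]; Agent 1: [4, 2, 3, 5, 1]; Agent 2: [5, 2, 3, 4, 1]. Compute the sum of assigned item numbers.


Step 1: Agent 0 picks item 1
Step 2: Agent 1 picks item 4
Step 3: Agent 2 picks item 5
Step 4: Sum = 1 + 4 + 5 = 10

10


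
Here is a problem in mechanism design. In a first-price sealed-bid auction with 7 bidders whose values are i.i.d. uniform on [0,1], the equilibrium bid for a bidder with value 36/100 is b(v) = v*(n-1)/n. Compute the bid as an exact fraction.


Step 1: The symmetric BNE bidding function is b(v) = v * (n-1) / n
Step 2: Substitute v = 9/25 and n = 7
Step 3: b = 9/25 * 6/7
Step 4: b = 54/175

54/175


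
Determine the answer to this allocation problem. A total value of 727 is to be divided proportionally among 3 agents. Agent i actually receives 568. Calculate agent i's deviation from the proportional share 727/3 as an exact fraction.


Step 1: Proportional share = 727/3
Step 2: Agent's actual allocation = 568
Step 3: Excess = 568 - 727/3 = 977/3

977/3


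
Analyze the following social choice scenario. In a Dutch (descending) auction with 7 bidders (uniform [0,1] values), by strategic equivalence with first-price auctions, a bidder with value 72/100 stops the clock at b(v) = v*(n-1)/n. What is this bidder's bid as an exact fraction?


Step 1: Dutch auctions are strategically equivalent to first-price auctions
Step 2: The equilibrium bid is b(v) = v*(n-1)/n
Step 3: b = 18/25 * 6/7
Step 4: b = 108/175

108/175


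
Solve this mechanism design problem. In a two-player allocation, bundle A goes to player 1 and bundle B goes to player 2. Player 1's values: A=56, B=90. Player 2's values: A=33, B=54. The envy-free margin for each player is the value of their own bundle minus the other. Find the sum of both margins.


Step 1: Player 1's margin = v1(A) - v1(B) = 56 - 90 = -34
Step 2: Player 2's margin = v2(B) - v2(A) = 54 - 33 = 21
Step 3: Total margin = -34 + 21 = -13

-13


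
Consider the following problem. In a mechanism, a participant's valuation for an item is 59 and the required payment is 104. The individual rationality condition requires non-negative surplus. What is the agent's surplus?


Step 1: Surplus = value - payment = 59 - 104 = -45
Step 2: IR is violated (surplus < 0)

-45


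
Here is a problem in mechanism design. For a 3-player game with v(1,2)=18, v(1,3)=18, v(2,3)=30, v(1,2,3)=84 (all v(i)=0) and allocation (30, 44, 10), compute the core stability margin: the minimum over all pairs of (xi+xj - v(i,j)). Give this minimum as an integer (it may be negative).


Step 1: Slack for coalition (1,2): x1+x2 - v12 = 74 - 18 = 56
Step 2: Slack for coalition (1,3): x1+x3 - v13 = 40 - 18 = 22
Step 3: Slack for coalition (2,3): x2+x3 - v23 = 54 - 30 = 24
Step 4: Minimum slack = min(56, 22, 24) = 22, attained by (1,3); no pair can gain by deviating, so the allocation is in the core

22


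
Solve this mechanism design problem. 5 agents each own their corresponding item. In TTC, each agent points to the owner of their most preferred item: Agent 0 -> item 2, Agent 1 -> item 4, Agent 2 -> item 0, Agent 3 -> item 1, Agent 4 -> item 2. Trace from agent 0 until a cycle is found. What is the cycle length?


Step 1: Trace the pointer graph from agent 0: 0 -> 2 -> 0
Step 2: A cycle is detected when we revisit agent 0
Step 3: The cycle is: 0 -> 2 -> 0
Step 4: Cycle length = 2

2


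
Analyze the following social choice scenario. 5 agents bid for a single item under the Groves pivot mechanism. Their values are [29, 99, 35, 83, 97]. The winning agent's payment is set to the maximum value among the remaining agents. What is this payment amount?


Step 1: The efficient winner is agent 1 with value 99
Step 2: Other agents' values: [29, 35, 83, 97]
Step 3: Pivot payment = max(others) = 97
Step 4: The winner pays 97

97


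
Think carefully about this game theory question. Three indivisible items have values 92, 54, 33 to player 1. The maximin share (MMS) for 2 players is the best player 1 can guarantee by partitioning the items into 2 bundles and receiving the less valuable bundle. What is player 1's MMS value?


Step 1: Item values = 92, 54, 33
Step 2: Enumerate all 2-bundle partitions and take the smaller bundle:
  Partition 1: {92} vs {54,33} -> bundles 92, 87; min = 87
  Partition 2: {54} vs {92,33} -> bundles 54, 125; min = 54
  Partition 3: {33} vs {92,54} -> bundles 33, 146; min = 33
Step 3: MMS = max(87, 54, 33) = 87

87


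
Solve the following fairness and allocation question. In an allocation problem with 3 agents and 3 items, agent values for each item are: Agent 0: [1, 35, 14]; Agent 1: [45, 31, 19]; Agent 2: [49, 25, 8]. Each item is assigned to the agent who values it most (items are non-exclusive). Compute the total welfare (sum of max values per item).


Step 1: For each item, find the maximum value among all agents.
Step 2: Item 0 -> Agent 2 (value 49)
Step 3: Item 1 -> Agent 0 (value 35)
Step 4: Item 2 -> Agent 1 (value 19)
Step 5: Total welfare = 49 + 35 + 19 = 103

103


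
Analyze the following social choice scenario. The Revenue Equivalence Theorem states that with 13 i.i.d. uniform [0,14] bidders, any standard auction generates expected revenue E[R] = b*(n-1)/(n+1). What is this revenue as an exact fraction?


Step 1: By Revenue Equivalence, expected revenue = b*(n-1)/(n+1)
Step 2: Substituting n = 13, b = 14
Step 3: Revenue = 14*(13-1)/(13+1) = 14*12/14
Step 4: Revenue = 168/14 = 12

12


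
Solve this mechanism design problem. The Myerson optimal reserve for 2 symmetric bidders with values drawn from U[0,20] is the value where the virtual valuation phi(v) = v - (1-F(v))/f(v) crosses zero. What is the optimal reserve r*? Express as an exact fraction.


Step 1: For U[0,20], F(v) = v/20 and f(v) = 1/20
Step 2: phi(v) = v - (1 - v/20)/(1/20) = v - (20 - v) = 2v - 20
Step 3: Set phi(r*) = 0: 2r* - 20 = 0
Step 4: r* = 20/2 = 10 (the number of bidders n = 2 does not enter)

10


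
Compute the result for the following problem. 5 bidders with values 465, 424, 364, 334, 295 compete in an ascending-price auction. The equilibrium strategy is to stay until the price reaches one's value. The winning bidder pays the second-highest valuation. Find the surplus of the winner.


Step 1: Identify the highest value: 465
Step 2: Identify the second-highest value: 424
Step 3: The final price = second-highest value = 424
Step 4: Surplus = 465 - 424 = 41

41


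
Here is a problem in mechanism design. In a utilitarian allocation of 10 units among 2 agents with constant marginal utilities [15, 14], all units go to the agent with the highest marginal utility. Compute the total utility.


Step 1: The marginal utilities are [15, 14]
Step 2: The highest marginal utility is 15
Step 3: All 10 units go to that agent
Step 4: Total utility = 15 * 10 = 150

150


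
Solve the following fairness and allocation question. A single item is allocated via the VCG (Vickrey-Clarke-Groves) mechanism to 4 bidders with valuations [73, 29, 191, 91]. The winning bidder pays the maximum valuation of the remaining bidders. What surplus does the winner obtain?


Step 1: The winner is the agent with the highest value: agent 2 with value 191
Step 2: Values of other agents: [73, 29, 91]
Step 3: VCG payment = max of others' values = 91
Step 4: Surplus = 191 - 91 = 100

100


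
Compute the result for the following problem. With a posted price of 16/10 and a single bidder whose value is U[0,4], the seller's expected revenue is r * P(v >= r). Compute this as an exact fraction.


Step 1: Posted price r = 8/5, value support [0,4]
Step 2: P(v >= r) = (4 - 8/5)/4 = 3/5
Step 3: Expected revenue = r * P(v >= r) = 8/5 * 3/5
Step 4: Revenue = 24/25

24/25


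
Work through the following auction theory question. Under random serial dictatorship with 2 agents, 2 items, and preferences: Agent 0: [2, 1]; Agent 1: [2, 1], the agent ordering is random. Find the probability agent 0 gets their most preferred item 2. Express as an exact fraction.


Step 1: Agent 0 wants item 2
Step 2: There are 2 possible orderings of agents
Step 3: In 1 orderings, agent 0 gets item 2
Step 4: Probability = 1/2

1/2


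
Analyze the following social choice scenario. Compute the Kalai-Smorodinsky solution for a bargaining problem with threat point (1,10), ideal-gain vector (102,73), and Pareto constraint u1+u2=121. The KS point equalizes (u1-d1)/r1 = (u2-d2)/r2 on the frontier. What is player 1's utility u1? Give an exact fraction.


Step 1: At the KS point, (u1-d1)/r1 = (u2-d2)/r2 = t and u1+u2 = 121
Step 2: u1 = d1 + r1*t and u2 = d2 + r2*t, so (d1 + r1*t) + (d2 + r2*t) = 121
Step 3: t = (121 - 1 - 10)/(102 + 73) = 110/175 = 22/35
Step 4: u1 = d1 + r1*t = 1 + 102 * 22/35 = 2279/35
Step 5: (Check: u2 = d2 + r2*t = 1956/35; u1+u2 = 2279/35 + 1956/35 = 121, on the frontier.)

2279/35


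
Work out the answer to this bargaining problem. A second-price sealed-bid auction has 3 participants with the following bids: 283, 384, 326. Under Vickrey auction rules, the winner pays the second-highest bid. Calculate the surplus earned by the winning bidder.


Step 1: Sort bids in descending order: 384, 326, 283
Step 2: The winning bid is the highest: 384
Step 3: The payment equals the second-highest bid: 326
Step 4: Surplus = winner's bid - payment = 384 - 326 = 58

58


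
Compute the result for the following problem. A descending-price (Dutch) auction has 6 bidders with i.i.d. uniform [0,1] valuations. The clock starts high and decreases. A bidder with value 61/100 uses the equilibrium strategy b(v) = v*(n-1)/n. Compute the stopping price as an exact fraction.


Step 1: Dutch auctions are strategically equivalent to first-price auctions
Step 2: The equilibrium bid is b(v) = v*(n-1)/n
Step 3: b = 61/100 * 5/6
Step 4: b = 61/120

61/120


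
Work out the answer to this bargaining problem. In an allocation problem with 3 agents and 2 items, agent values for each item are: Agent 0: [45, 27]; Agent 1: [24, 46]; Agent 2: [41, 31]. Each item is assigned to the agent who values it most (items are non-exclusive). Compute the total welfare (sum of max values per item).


Step 1: For each item, find the maximum value among all agents.
Step 2: Item 0 -> Agent 0 (value 45)
Step 3: Item 1 -> Agent 1 (value 46)
Step 4: Total welfare = 45 + 46 = 91

91


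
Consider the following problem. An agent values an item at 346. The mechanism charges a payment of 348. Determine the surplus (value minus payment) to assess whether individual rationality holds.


Step 1: Surplus = value - payment = 346 - 348 = -2
Step 2: IR is violated (surplus < 0)

-2


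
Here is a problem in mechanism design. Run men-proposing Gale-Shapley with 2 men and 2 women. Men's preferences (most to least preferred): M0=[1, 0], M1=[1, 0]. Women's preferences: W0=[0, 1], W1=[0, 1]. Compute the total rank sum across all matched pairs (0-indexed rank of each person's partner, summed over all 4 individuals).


Step 1: Run Gale-Shapley (men propose, women hold best offer):
  M0 proposes to W1; she accepts
  M1 proposes to W1; rejected
  M1 proposes to W0; she accepts
Step 2: Final matching: W0-M1, W1-M0
Step 3: 0-indexed ranks (man's rank of his match, then woman's): 1 + 1 + 0 + 0
Step 4: Total rank sum = 2

2


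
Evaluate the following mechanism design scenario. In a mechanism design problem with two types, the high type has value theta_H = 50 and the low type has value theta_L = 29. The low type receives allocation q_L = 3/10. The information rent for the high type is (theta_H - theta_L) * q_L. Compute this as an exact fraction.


Step 1: theta_H - theta_L = 50 - 29 = 21
Step 2: Information rent = (theta_H - theta_L) * q_L
Step 3: = 21 * 3/10
Step 4: = 63/10

63/10


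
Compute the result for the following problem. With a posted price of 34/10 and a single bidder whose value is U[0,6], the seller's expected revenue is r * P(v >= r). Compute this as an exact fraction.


Step 1: Posted price r = 17/5, value support [0,6]
Step 2: P(v >= r) = (6 - 17/5)/6 = 13/30
Step 3: Expected revenue = r * P(v >= r) = 17/5 * 13/30
Step 4: Revenue = 221/150

221/150


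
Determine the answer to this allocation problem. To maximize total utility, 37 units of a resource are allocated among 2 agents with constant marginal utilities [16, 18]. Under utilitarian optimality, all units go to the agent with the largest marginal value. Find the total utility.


Step 1: The marginal utilities are [16, 18]
Step 2: The highest marginal utility is 18
Step 3: All 37 units go to that agent
Step 4: Total utility = 18 * 37 = 666

666


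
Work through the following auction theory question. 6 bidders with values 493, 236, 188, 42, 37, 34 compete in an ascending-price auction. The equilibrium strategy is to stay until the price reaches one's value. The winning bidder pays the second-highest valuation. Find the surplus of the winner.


Step 1: Identify the highest value: 493
Step 2: Identify the second-highest value: 236
Step 3: The final price = second-highest value = 236
Step 4: Surplus = 493 - 236 = 257

257


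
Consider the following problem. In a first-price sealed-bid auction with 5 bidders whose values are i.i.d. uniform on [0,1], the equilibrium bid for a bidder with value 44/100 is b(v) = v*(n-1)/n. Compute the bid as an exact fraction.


Step 1: The symmetric BNE bidding function is b(v) = v * (n-1) / n
Step 2: Substitute v = 11/25 and n = 5
Step 3: b = 11/25 * 4/5
Step 4: b = 44/125

44/125


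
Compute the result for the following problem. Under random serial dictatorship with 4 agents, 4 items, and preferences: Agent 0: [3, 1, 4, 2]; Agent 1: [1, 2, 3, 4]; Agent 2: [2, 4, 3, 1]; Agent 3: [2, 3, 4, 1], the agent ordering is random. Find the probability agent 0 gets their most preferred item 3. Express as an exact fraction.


Step 1: Agent 0 wants item 3
Step 2: There are 24 possible orderings of agents
Step 3: In 20 orderings, agent 0 gets item 3
Step 4: Probability = 20/24 = 5/6

5/6


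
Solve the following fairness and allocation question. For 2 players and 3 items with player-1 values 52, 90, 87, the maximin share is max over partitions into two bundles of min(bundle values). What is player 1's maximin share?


Step 1: Item values = 52, 90, 87
Step 2: Enumerate all 2-bundle partitions and take the smaller bundle:
  Partition 1: {52} vs {90,87} -> bundles 52, 177; min = 52
  Partition 2: {90} vs {52,87} -> bundles 90, 139; min = 90
  Partition 3: {87} vs {52,90} -> bundles 87, 142; min = 87
Step 3: MMS = max(52, 90, 87) = 90

90


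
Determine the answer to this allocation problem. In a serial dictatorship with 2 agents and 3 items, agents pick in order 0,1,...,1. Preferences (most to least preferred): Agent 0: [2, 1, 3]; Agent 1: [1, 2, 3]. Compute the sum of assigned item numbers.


Step 1: Agent 0 picks item 2
Step 2: Agent 1 picks item 1
Step 3: Sum = 2 + 1 = 3

3


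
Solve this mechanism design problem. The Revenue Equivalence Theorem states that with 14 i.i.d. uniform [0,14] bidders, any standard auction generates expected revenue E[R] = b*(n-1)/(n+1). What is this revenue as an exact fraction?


Step 1: By Revenue Equivalence, expected revenue = b*(n-1)/(n+1)
Step 2: Substituting n = 14, b = 14
Step 3: Revenue = 14*(14-1)/(14+1) = 14*13/15
Step 4: Revenue = 182/15

182/15


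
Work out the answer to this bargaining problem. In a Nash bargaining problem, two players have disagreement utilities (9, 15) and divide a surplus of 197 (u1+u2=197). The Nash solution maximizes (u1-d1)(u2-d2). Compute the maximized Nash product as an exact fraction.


Step 1: The Nash solution splits surplus symmetrically above the disagreement point
Step 2: u1 = (total + d1 - d2)/2 = (197 + 9 - 15)/2 = 191/2
Step 3: u2 = (total - d1 + d2)/2 = (197 - 9 + 15)/2 = 203/2
Step 4: Nash product = (191/2 - 9) * (203/2 - 15)
Step 5: = 173/2 * 173/2 = 29929/4

29929/4


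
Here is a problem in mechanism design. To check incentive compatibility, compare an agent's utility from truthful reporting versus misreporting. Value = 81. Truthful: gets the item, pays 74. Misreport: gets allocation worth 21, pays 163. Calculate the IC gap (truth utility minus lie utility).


Step 1: U(truth) = value - payment = 81 - 74 = 7
Step 2: U(lie) = allocation - payment = 21 - 163 = -142
Step 3: IC gap = 7 - (-142) = 149

149


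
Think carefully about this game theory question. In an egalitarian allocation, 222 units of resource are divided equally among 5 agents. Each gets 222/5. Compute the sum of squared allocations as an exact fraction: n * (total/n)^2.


Step 1: Each agent's share = 222/5
Step 2: Square of each share = (222/5)^2 = 49284/25
Step 3: Sum of squares = 5 * 49284/25 = 49284/5

49284/5


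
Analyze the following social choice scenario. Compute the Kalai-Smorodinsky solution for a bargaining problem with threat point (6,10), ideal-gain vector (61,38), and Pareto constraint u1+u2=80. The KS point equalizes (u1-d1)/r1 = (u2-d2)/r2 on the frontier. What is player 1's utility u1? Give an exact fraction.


Step 1: At the KS point, (u1-d1)/r1 = (u2-d2)/r2 = t and u1+u2 = 80
Step 2: u1 = d1 + r1*t and u2 = d2 + r2*t, so (d1 + r1*t) + (d2 + r2*t) = 80
Step 3: t = (80 - 6 - 10)/(61 + 38) = 64/99
Step 4: u1 = d1 + r1*t = 6 + 61 * 64/99 = 4498/99
Step 5: (Check: u2 = d2 + r2*t = 3422/99; u1+u2 = 4498/99 + 3422/99 = 80, on the frontier.)

4498/99


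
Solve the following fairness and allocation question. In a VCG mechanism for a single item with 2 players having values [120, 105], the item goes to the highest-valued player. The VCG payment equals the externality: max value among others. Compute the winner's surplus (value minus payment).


Step 1: The winner is the agent with the highest value: agent 0 with value 120
Step 2: Values of other agents: [105]
Step 3: VCG payment = max of others' values = 105
Step 4: Surplus = 120 - 105 = 15

15


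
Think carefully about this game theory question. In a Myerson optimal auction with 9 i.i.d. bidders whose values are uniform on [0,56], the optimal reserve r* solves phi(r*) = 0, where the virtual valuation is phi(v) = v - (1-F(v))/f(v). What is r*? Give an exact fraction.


Step 1: For U[0,56], F(v) = v/56 and f(v) = 1/56
Step 2: phi(v) = v - (1 - v/56)/(1/56) = v - (56 - v) = 2v - 56
Step 3: Set phi(r*) = 0: 2r* - 56 = 0
Step 4: r* = 56/2 = 28 (the number of bidders n = 9 does not enter)

28


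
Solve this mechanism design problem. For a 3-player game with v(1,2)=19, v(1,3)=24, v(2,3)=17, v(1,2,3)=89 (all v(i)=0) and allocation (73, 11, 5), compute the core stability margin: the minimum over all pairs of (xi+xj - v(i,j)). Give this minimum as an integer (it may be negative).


Step 1: Slack for coalition (1,2): x1+x2 - v12 = 84 - 19 = 65
Step 2: Slack for coalition (1,3): x1+x3 - v13 = 78 - 24 = 54
Step 3: Slack for coalition (2,3): x2+x3 - v23 = 16 - 17 = -1
Step 4: Minimum slack = min(65, 54, -1) = -1, attained by (2,3); coalition (2,3) can block (slack < 0), so the allocation is not in the core

-1


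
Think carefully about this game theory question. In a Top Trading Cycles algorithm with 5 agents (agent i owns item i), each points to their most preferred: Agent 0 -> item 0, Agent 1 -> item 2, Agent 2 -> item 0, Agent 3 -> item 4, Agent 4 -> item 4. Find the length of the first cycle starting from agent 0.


Step 1: Trace the pointer graph from agent 0: 0 -> 0
Step 2: A cycle is detected when we revisit agent 0
Step 3: The cycle is: 0 -> 0
Step 4: Cycle length = 1

1


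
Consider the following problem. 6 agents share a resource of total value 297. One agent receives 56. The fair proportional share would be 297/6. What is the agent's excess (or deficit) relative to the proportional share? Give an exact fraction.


Step 1: Proportional share = 297/6 = 99/2
Step 2: Agent's actual allocation = 56
Step 3: Excess = 56 - 99/2 = 13/2

13/2


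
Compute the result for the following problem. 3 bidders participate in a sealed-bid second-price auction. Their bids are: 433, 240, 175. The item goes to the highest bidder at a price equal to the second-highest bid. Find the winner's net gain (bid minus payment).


Step 1: Sort bids in descending order: 433, 240, 175
Step 2: The winning bid is the highest: 433
Step 3: The payment equals the second-highest bid: 240
Step 4: Surplus = winner's bid - payment = 433 - 240 = 193

193


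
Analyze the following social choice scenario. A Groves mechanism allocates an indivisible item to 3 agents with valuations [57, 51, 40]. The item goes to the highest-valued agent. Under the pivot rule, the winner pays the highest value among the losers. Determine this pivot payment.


Step 1: The efficient winner is agent 0 with value 57
Step 2: Other agents' values: [51, 40]
Step 3: Pivot payment = max(others) = 51
Step 4: The winner pays 51

51


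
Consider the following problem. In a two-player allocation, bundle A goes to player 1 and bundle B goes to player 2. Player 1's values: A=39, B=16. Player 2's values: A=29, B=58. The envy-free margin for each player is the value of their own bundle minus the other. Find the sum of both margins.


Step 1: Player 1's margin = v1(A) - v1(B) = 39 - 16 = 23
Step 2: Player 2's margin = v2(B) - v2(A) = 58 - 29 = 29
Step 3: Total margin = 23 + 29 = 52

52


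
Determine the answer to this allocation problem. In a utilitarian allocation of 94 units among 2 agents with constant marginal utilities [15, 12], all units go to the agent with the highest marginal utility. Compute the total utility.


Step 1: The marginal utilities are [15, 12]
Step 2: The highest marginal utility is 15
Step 3: All 94 units go to that agent
Step 4: Total utility = 15 * 94 = 1410

1410


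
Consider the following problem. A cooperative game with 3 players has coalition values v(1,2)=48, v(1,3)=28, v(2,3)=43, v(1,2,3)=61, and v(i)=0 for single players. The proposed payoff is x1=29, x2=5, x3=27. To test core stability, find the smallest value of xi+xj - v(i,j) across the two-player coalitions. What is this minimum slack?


Step 1: Slack for coalition (1,2): x1+x2 - v12 = 34 - 48 = -14
Step 2: Slack for coalition (1,3): x1+x3 - v13 = 56 - 28 = 28
Step 3: Slack for coalition (2,3): x2+x3 - v23 = 32 - 43 = -11
Step 4: Minimum slack = min(-14, 28, -11) = -14, attained by (1,2); coalition (1,2) can block (slack < 0), so the allocation is not in the core

-14


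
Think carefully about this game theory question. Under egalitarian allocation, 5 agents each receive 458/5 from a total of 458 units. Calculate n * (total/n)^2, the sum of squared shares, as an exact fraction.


Step 1: Each agent's share = 458/5
Step 2: Square of each share = (458/5)^2 = 209764/25
Step 3: Sum of squares = 5 * 209764/25 = 209764/5

209764/5


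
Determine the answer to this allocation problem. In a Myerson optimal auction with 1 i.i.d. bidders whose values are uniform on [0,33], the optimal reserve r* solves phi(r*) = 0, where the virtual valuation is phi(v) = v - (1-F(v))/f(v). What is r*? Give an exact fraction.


Step 1: For U[0,33], F(v) = v/33 and f(v) = 1/33
Step 2: phi(v) = v - (1 - v/33)/(1/33) = v - (33 - v) = 2v - 33
Step 3: Set phi(r*) = 0: 2r* - 33 = 0
Step 4: r* = 33/2 (the number of bidders n = 1 does not enter)

33/2


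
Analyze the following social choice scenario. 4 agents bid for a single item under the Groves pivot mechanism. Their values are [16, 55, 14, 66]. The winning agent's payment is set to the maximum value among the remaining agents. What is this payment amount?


Step 1: The efficient winner is agent 3 with value 66
Step 2: Other agents' values: [16, 55, 14]
Step 3: Pivot payment = max(others) = 55
Step 4: The winner pays 55

55


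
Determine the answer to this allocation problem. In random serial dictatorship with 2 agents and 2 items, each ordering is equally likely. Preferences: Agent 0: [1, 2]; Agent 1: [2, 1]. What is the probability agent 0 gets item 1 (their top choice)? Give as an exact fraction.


Step 1: Agent 0 wants item 1
Step 2: There are 2 possible orderings of agents
Step 3: In 2 orderings, agent 0 gets item 1
Step 4: Probability = 2/2 = 1

1


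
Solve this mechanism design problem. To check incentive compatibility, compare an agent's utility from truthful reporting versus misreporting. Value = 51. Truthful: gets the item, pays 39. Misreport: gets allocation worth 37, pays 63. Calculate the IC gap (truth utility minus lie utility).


Step 1: U(truth) = value - payment = 51 - 39 = 12
Step 2: U(lie) = allocation - payment = 37 - 63 = -26
Step 3: IC gap = 12 - (-26) = 38

38


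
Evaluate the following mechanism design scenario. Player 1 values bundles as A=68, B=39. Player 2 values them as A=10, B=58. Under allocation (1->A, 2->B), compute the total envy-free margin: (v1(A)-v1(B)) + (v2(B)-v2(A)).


Step 1: Player 1's margin = v1(A) - v1(B) = 68 - 39 = 29
Step 2: Player 2's margin = v2(B) - v2(A) = 58 - 10 = 48
Step 3: Total margin = 29 + 48 = 77

77


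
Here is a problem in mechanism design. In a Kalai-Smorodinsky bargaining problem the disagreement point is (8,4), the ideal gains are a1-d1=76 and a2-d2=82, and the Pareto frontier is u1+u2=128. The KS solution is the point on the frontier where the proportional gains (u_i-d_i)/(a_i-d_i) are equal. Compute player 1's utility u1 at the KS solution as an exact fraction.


Step 1: At the KS point, (u1-d1)/r1 = (u2-d2)/r2 = t and u1+u2 = 128
Step 2: u1 = d1 + r1*t and u2 = d2 + r2*t, so (d1 + r1*t) + (d2 + r2*t) = 128
Step 3: t = (128 - 8 - 4)/(76 + 82) = 116/158 = 58/79
Step 4: u1 = d1 + r1*t = 8 + 76 * 58/79 = 5040/79
Step 5: (Check: u2 = d2 + r2*t = 5072/79; u1+u2 = 5040/79 + 5072/79 = 128, on the frontier.)

5040/79


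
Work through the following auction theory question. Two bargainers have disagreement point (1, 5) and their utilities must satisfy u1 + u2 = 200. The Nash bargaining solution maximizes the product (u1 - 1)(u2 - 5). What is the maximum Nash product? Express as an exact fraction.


Step 1: The Nash solution splits surplus symmetrically above the disagreement point
Step 2: u1 = (total + d1 - d2)/2 = (200 + 1 - 5)/2 = 98
Step 3: u2 = (total - d1 + d2)/2 = (200 - 1 + 5)/2 = 102
Step 4: Nash product = (98 - 1) * (102 - 5)
Step 5: = 97 * 97 = 9409

9409


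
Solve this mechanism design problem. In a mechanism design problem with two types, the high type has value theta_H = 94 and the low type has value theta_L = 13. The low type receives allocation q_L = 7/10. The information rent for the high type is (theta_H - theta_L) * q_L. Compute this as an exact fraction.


Step 1: theta_H - theta_L = 94 - 13 = 81
Step 2: Information rent = (theta_H - theta_L) * q_L
Step 3: = 81 * 7/10
Step 4: = 567/10

567/10


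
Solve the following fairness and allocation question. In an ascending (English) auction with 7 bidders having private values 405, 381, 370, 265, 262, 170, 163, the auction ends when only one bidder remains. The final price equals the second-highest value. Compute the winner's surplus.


Step 1: Identify the highest value: 405
Step 2: Identify the second-highest value: 381
Step 3: The final price = second-highest value = 381
Step 4: Surplus = 405 - 381 = 24

24


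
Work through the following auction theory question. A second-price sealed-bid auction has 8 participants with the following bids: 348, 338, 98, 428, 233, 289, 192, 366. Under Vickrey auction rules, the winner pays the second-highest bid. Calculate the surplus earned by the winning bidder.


Step 1: Sort bids in descending order: 428, 366, 348, 338, 289, 233, 192, 98
Step 2: The winning bid is the highest: 428
Step 3: The payment equals the second-highest bid: 366
Step 4: Surplus = winner's bid - payment = 428 - 366 = 62

62


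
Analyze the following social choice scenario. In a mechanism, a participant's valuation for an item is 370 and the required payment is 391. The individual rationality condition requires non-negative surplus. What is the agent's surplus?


Step 1: Surplus = value - payment = 370 - 391 = -21
Step 2: IR is violated (surplus < 0)

-21


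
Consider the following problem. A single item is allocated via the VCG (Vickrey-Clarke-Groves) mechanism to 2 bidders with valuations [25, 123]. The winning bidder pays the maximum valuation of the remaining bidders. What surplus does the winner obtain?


Step 1: The winner is the agent with the highest value: agent 1 with value 123
Step 2: Values of other agents: [25]
Step 3: VCG payment = max of others' values = 25
Step 4: Surplus = 123 - 25 = 98

98
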